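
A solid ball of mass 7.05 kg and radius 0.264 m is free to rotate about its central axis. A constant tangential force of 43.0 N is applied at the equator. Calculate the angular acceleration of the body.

α ≈ 57.8 rad/s²

I = (2/5)MR² = (2/5)(7.05)(0.264)² = 0.1965 kg·m².
τ = F R = (43.0)(0.264) = 11.35 N·m.
From τ = Iα: α = 11.35/0.1965 = 57.76 rad/s².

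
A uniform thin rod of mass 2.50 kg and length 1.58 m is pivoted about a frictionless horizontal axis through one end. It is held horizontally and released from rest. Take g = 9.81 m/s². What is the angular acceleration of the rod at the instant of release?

About the pivot, I = (1/3)ML² = (1/3)(2.50)(1.58)² = 2.080 kg·m².
The weight acts at the center, a distance L/2 = 0.7900 m from the pivot; τ = Mg(L/2) = 19.37 N·m.
α = τ/I = 19.37/2.080 = 9.313 rad/s².

α ≈ 9.31 rad/s²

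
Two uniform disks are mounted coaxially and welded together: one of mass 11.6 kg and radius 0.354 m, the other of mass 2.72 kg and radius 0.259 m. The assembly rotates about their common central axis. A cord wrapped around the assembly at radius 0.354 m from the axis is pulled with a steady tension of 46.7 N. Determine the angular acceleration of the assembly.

I = ½M₁R₁² + ½M₂R₂² = ½(11.6)(0.354)² + ½(2.72)(0.259)² = 0.8181 kg·m².
τ = F r = (46.7)(0.354) = 16.53 N·m.
α = τ/I = 16.53/0.8181 = 20.21 rad/s².

α ≈ 20.2 rad/s²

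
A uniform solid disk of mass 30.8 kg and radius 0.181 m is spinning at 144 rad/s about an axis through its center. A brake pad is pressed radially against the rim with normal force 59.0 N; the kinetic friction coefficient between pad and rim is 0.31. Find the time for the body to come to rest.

I = ½MR² = (1/2)(30.8)(0.181)² = 0.5045 kg·m².
Friction force f = μN = (0.31)(59.0) = 18.29 N at the rim; torque magnitude τ = fR = 3.310 N·m, opposing ω.
|α| = τ/I = 3.310/0.5045 = 6.562 rad/s² (deceleration).
0 = ω₀ − |α|t ⇒ t = ω₀/|α| = 144/6.562 = 21.95 s.

t ≈ 21.9 s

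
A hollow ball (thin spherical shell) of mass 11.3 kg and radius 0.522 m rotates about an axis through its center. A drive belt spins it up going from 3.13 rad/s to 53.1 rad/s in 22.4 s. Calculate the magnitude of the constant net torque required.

τ ≈ 4.58 N·m

I = (2/3)MR² = (2/3)(11.3)(0.522)² = 2.053 kg·m².
α = Δω/Δt = (53.1 − 3.13)/22.4 = 2.231 rad/s².
τ = Iα = (2.053)(2.231) = 4.579 N·m.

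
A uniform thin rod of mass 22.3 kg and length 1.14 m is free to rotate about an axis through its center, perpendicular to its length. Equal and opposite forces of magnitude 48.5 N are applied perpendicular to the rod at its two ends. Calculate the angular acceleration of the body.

α ≈ 22.9 rad/s²

I = (1/12)ML² = (1/12)(22.3)(1.14)² = 2.415 kg·m².
The couple gives τ = F·(L/2) + F·(L/2) = F L = (48.5)(1.14) = 55.29 N·m.
From τ = Iα: α = 55.29/2.415 = 22.89 rad/s².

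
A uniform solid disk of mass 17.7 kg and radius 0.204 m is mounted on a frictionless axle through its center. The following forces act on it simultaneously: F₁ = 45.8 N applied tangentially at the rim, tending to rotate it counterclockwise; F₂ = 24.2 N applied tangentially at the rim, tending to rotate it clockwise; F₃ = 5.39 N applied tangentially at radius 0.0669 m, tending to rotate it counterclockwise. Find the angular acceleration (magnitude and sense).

α ≈ 12.9 rad/s², counterclockwise

I = ½MR² = (1/2)(17.7)(0.204)² = 0.3683 kg·m².
Taking counterclockwise as positive: τ₁ = +(45.8)(0.204) = +9.343 N·m; τ₂ = −(24.2)(0.204) = −4.937 N·m; τ₃ = +(5.39)(0.0669) = +0.3606 N·m.
Net torque τ = 4.767 N·m.
α = τ/I = 4.767/0.3683 = 12.94 rad/s².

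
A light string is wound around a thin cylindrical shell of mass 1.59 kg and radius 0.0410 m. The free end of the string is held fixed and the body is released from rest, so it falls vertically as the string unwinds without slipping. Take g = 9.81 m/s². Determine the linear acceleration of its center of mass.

a ≈ 4.91 m/s²

Translation: Mg − T = Ma. Rotation about the center: TR = Iα with I = MR².
With a = αR: T = (I/R²)a = M a, so Mg = (1 + 1.000)Ma.
a = g/(1 + 1.000) = 9.81/2.000 = 4.905 m/s².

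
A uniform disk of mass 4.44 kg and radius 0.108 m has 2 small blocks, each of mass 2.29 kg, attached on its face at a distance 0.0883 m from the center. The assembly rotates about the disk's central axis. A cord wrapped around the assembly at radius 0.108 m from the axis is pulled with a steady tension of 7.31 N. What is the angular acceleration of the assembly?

I_disk = ½MR² = ½(4.44)(0.108)² = 0.02589 kg·m².
I_blocks = 2·m·r² = 2(2.29)(0.0883)² = 0.03571 kg·m².
Total I = 0.06160 kg·m².
τ = F r = (7.31)(0.108) = 0.7895 N·m.
α = τ/I = 0.7895/0.06160 = 12.82 rad/s².

α ≈ 12.8 rad/s²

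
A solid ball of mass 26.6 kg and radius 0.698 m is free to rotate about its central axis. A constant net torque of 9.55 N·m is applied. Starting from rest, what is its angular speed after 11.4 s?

I = (2/5)MR² = (2/5)(26.6)(0.698)² = 5.184 kg·m².
α = τ/I = 9.55/5.184 = 1.842 rad/s².
ω = ω₀ + αt = 0 + (1.842)(11.4) = 21.00 rad/s.

ω ≈ 21.0 rad/s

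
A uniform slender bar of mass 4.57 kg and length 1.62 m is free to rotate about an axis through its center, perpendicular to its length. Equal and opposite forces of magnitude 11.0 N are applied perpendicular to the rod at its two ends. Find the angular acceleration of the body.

I = (1/12)ML² = (1/12)(4.57)(1.62)² = 0.9995 kg·m².
The couple gives τ = F·(L/2) + F·(L/2) = F L = (11.0)(1.62) = 17.82 N·m.
From τ = Iα: α = 17.82/0.9995 = 17.83 rad/s².

α ≈ 17.8 rad/s²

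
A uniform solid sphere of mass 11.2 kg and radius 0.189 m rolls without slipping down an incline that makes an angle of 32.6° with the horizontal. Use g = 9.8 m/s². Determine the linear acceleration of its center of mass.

a ≈ 3.77 m/s²

Translation along the incline: Mg sinθ − f = Ma.
Rotation about the center: fR = Iα with I = (2/5)MR². No-slip gives a = αR, so f = (I/R²)a = (2/5)M a.
Substituting: Mg sinθ = (1 + 0.4000)Ma, so a = g sinθ/(1 + 0.4000) = (9.8) sin 32.6° / 1.400 = 3.771 m/s².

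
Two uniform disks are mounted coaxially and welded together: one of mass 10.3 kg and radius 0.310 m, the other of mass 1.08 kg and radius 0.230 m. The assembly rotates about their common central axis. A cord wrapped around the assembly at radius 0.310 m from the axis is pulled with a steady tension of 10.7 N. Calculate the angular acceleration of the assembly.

α ≈ 6.34 rad/s²

I = ½M₁R₁² + ½M₂R₂² = ½(10.3)(0.310)² + ½(1.08)(0.230)² = 0.5235 kg·m².
τ = F r = (10.7)(0.310) = 3.317 N·m.
α = τ/I = 3.317/0.5235 = 6.336 rad/s².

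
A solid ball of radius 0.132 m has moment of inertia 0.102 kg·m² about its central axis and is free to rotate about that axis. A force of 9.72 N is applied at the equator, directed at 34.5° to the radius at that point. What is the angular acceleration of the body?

Only the tangential component produces torque: τ = F R sinθ = (9.72)(0.132) sin 34.5° = 0.7267 N·m.
Newton's second law for rotation, τ = Iα, gives α = τ/I = 0.7267/0.1020 = 7.125 rad/s².

α ≈ 7.12 rad/s²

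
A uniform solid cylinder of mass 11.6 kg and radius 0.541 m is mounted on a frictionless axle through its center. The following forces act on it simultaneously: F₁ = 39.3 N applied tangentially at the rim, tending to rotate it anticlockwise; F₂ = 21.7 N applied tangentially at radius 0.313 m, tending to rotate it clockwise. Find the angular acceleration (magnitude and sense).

I = ½MR² = (1/2)(11.6)(0.541)² = 1.698 kg·m².
Taking anticlockwise as positive: τ₁ = +(39.3)(0.541) = +21.26 N·m; τ₂ = −(21.7)(0.313) = −6.792 N·m.
Net torque τ = 14.47 N·m.
α = τ/I = 14.47/1.698 = 8.524 rad/s².

α ≈ 8.52 rad/s², anticlockwise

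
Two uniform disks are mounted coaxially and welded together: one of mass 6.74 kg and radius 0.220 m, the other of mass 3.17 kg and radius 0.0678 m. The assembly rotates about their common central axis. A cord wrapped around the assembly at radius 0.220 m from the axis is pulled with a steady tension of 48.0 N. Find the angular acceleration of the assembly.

α ≈ 62.0 rad/s²

I = ½M₁R₁² + ½M₂R₂² = ½(6.74)(0.220)² + ½(3.17)(0.0678)² = 0.1704 kg·m².
τ = F r = (48.0)(0.220) = 10.56 N·m.
α = τ/I = 10.56/0.1704 = 61.97 rad/s².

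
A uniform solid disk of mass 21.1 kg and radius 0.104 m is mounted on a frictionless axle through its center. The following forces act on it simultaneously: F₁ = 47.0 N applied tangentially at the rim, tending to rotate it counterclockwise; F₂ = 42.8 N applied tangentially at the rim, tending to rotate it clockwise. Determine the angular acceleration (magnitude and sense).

I = ½MR² = (1/2)(21.1)(0.104)² = 0.1141 kg·m².
Taking counterclockwise as positive: τ₁ = +(47.0)(0.104) = +4.888 N·m; τ₂ = −(42.8)(0.104) = −4.451 N·m.
Net torque τ = 0.4368 N·m.
α = τ/I = 0.4368/0.1141 = 3.828 rad/s².

α ≈ 3.83 rad/s², counterclockwise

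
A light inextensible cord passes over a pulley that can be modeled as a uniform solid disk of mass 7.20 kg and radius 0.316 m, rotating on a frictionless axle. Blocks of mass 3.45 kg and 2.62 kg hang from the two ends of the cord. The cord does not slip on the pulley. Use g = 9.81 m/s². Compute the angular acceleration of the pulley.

I = ½MR² = (1/2)(7.20)(0.316)² = 0.3595 kg·m².
Heavier block: m₁g − T₁ = m₁a. Lighter block: T₂ − m₂g = m₂a.
Pulley: (T₁ − T₂)R = Iα = I(a/R), so T₁ − T₂ = (I/R²)a = (1/2)M_p a = 3.600·a.
Adding the three: (m₁ − m₂)g = (m₁ + m₂ + 3.600)a, so a = (3.45 − 2.62)(9.81)/(3.45 + 2.62 + 3.600) = 0.8420 m/s².
α = a/R = 0.8420/0.316 = 2.665 rad/s².

α ≈ 2.66 rad/s²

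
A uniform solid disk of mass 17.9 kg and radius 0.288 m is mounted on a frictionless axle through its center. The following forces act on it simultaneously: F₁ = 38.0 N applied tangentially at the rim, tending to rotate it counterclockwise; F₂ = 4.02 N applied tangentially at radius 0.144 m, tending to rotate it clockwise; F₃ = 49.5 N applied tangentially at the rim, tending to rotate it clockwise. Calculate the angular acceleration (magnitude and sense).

I = ½MR² = (1/2)(17.9)(0.288)² = 0.7423 kg·m².
Taking counterclockwise as positive: τ₁ = +(38.0)(0.288) = +10.94 N·m; τ₂ = −(4.02)(0.144) = −0.5789 N·m; τ₃ = −(49.5)(0.288) = −14.26 N·m.
Net torque τ = -3.891 N·m.
α = τ/I = -3.891/0.7423 = -5.241 rad/s².

α ≈ 5.24 rad/s², clockwise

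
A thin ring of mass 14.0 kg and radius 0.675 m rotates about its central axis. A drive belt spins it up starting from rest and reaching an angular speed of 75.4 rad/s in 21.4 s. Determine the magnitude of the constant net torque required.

I = MR² = (14.0)(0.675)² = 6.379 kg·m².
α = Δω/Δt = (75.4 − 0)/21.4 = 3.523 rad/s².
τ = Iα = (6.379)(3.523) = 22.47 N·m.

τ ≈ 22.5 N·m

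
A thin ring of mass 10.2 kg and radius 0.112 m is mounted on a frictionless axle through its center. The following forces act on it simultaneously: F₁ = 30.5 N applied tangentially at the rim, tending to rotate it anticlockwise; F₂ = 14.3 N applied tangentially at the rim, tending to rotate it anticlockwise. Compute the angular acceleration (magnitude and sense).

I = MR² = (10.2)(0.112)² = 0.1279 kg·m².
Taking anticlockwise as positive: τ₁ = +(30.5)(0.112) = +3.416 N·m; τ₂ = +(14.3)(0.112) = +1.602 N·m.
Net torque τ = 5.018 N·m.
α = τ/I = 5.018/0.1279 = 39.22 rad/s².

α ≈ 39.2 rad/s², anticlockwise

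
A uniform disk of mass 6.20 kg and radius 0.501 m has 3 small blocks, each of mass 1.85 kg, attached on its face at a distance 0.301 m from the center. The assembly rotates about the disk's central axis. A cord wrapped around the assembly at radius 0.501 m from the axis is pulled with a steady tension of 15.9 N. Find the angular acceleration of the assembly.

α ≈ 6.22 rad/s²

I_disk = ½MR² = ½(6.20)(0.501)² = 0.7781 kg·m².
I_blocks = 3·m·r² = 3(1.85)(0.301)² = 0.5028 kg·m².
Total I = 1.281 kg·m².
τ = F r = (15.9)(0.501) = 7.966 N·m.
α = τ/I = 7.966/1.281 = 6.219 rad/s².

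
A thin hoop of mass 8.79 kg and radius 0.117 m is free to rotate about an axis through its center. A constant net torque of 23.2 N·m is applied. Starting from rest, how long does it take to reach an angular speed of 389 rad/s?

t ≈ 2.02 s

I = MR² = (8.79)(0.117)² = 0.1203 kg·m².
α = τ/I = 23.2/0.1203 = 192.8 rad/s².
ω = αt ⇒ t = ω/α = 389/192.8 = 2.018 s.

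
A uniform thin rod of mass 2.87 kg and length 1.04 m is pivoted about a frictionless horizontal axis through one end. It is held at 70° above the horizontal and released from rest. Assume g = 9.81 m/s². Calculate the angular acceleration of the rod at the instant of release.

α ≈ 4.84 rad/s²

About the pivot, I = (1/3)ML² = (1/3)(2.87)(1.04)² = 1.035 kg·m².
The weight acts at the center, a distance L/2 = 0.5200 m from the pivot; τ = Mg(L/2) cos 70° = 5.007 N·m.
α = τ/I = 5.007/1.035 = 4.839 rad/s².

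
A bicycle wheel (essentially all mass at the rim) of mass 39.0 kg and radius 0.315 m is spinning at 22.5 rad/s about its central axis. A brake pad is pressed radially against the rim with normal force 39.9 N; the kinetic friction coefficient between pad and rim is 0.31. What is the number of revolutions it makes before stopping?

≈ 40.0 revolutions

I = MR² = (39.0)(0.315)² = 3.870 kg·m².
Friction force f = μN = (0.31)(39.9) = 12.37 N at the rim; torque magnitude τ = fR = 3.896 N·m, opposing ω.
|α| = τ/I = 3.896/3.870 = 1.007 rad/s² (deceleration).
ω² = ω₀² − 2|α|θ with ω = 0 ⇒ θ = ω₀²/(2|α|) = 251.4 rad = 40.01 rev.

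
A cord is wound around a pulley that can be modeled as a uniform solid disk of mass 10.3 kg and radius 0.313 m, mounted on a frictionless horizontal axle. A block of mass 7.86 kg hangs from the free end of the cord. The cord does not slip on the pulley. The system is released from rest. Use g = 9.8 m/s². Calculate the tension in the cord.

T ≈ 30.5 N

I = ½MR² = (1/2)(10.3)(0.313)² = 0.5045 kg·m².
Block: mg − T = ma. Pulley: TR = Iα. No-slip: a = αR, so T = (I/R²)a = 5.150·a.
Then mg = (m + 5.150)a, so a = (7.86)(9.8)/(7.86 + 5.150) = 5.921 m/s².
T = 5.150·a = 30.49 N.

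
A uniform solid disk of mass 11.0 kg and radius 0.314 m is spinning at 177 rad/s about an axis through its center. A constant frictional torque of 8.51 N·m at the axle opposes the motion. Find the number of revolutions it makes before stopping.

I = ½MR² = (1/2)(11.0)(0.314)² = 0.5423 kg·m².
The net torque has magnitude 8.51 N·m, opposing ω.
|α| = τ/I = 8.510/0.5423 = 15.69 rad/s² (deceleration).
ω² = ω₀² − 2|α|θ with ω = 0 ⇒ θ = ω₀²/(2|α|) = 998.2 rad = 158.9 rev.

≈ 159 revolutions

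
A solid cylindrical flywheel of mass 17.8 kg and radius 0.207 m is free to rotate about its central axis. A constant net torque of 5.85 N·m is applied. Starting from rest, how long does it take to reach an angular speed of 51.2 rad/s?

t ≈ 3.34 s

I = ½MR² = (1/2)(17.8)(0.207)² = 0.3814 kg·m².
α = τ/I = 5.85/0.3814 = 15.34 rad/s².
ω = αt ⇒ t = ω/α = 51.2/15.34 = 3.338 s.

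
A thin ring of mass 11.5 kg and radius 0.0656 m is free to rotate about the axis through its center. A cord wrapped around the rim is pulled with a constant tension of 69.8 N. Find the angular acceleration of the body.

I = MR² = (11.5)(0.0656)² = 0.04949 kg·m².
τ = F R = (69.8)(0.0656) = 4.579 N·m.
From τ = Iα: α = 4.579/0.04949 = 92.52 rad/s².

α ≈ 92.5 rad/s²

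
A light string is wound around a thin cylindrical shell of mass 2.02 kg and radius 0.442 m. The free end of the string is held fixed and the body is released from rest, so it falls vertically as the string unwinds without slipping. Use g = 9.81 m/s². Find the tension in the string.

Translation: Mg − T = Ma. Rotation about the center: TR = Iα with I = MR².
With a = αR: T = (I/R²)a = M a, so Mg = (1 + 1.000)Ma.
a = g/(1 + 1.000) = 9.81/2.000 = 4.905 m/s².
T = 1.000·M·a = (1.000)(2.02)(4.905) = 9.908 N.

T ≈ 9.91 N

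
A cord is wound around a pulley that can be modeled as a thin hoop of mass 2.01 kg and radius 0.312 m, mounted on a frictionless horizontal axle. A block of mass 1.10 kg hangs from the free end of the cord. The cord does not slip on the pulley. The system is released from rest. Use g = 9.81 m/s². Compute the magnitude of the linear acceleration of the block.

a ≈ 3.47 m/s²

I = MR² = (2.01)(0.312)² = 0.1957 kg·m².
Block: mg − T = ma. Pulley: TR = Iα. No-slip: a = αR, so T = (I/R²)a = 2.010·a.
Then mg = (m + 2.010)a, so a = (1.10)(9.81)/(1.10 + 2.010) = 3.470 m/s².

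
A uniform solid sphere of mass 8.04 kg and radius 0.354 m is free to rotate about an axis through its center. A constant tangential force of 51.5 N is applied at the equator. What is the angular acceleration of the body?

I = (2/5)MR² = (2/5)(8.04)(0.354)² = 0.4030 kg·m².
τ = F R = (51.5)(0.354) = 18.23 N·m.
From τ = Iα: α = 18.23/0.4030 = 45.24 rad/s².

α ≈ 45.2 rad/s²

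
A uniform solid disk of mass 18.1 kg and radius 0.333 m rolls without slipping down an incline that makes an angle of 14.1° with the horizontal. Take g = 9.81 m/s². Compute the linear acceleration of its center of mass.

a ≈ 1.59 m/s²

Translation along the incline: Mg sinθ − f = Ma.
Rotation about the center: fR = Iα with I = ½MR². No-slip gives a = αR, so f = (I/R²)a = (1/2)M a.
Substituting: Mg sinθ = (1 + 0.5000)Ma, so a = g sinθ/(1 + 0.5000) = (9.81) sin 14.1° / 1.500 = 1.593 m/s².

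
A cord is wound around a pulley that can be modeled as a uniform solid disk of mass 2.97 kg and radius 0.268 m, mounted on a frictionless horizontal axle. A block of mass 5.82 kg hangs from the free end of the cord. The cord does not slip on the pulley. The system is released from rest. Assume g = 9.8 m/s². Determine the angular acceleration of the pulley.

α ≈ 29.1 rad/s²

I = ½MR² = (1/2)(2.97)(0.268)² = 0.1067 kg·m².
Block: mg − T = ma. Pulley: TR = Iα. No-slip: a = αR, so T = (I/R²)a = 1.485·a.
Then mg = (m + 1.485)a, so a = (5.82)(9.8)/(5.82 + 1.485) = 7.808 m/s².
α = a/R = 7.808/0.268 = 29.13 rad/s².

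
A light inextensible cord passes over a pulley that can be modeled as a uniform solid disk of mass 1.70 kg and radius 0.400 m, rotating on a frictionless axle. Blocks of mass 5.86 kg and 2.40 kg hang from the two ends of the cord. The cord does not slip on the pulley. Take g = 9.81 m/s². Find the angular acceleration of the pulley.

α ≈ 9.31 rad/s²

I = ½MR² = (1/2)(1.70)(0.400)² = 0.1360 kg·m².
Heavier block: m₁g − T₁ = m₁a. Lighter block: T₂ − m₂g = m₂a.
Pulley: (T₁ − T₂)R = Iα = I(a/R), so T₁ − T₂ = (I/R²)a = (1/2)M_p a = 0.8500·a.
Adding the three: (m₁ − m₂)g = (m₁ + m₂ + 0.8500)a, so a = (5.86 − 2.40)(9.81)/(5.86 + 2.40 + 0.8500) = 3.726 m/s².
α = a/R = 3.726/0.400 = 9.315 rad/s².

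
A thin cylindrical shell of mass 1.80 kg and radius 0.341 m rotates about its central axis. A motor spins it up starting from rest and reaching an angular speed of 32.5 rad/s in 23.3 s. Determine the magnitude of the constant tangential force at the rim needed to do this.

F ≈ 0.856 N

I = MR² = (1.80)(0.341)² = 0.2093 kg·m².
α = Δω/Δt = (32.5 − 0)/23.3 = 1.395 rad/s².
The required torque is τ = Iα = (0.2093)(1.395) = 0.2920 N·m.
A tangential force at the rim gives τ = FR, so F = τ/R = 0.2920/0.341 = 0.8562 N.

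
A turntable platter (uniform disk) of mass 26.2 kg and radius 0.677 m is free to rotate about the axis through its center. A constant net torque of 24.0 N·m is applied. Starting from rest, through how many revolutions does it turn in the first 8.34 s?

≈ 22.1 revolutions

I = ½MR² = (1/2)(26.2)(0.677)² = 6.004 kg·m².
α = τ/I = 24.0/6.004 = 3.997 rad/s².
θ = ½αt² = ½(3.997)(8.34)² = 139.0 rad.
Revolutions = θ/(2π) = 22.13.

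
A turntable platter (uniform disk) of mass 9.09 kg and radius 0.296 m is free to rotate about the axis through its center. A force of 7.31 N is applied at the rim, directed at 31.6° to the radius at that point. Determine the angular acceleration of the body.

α ≈ 2.85 rad/s²

I = ½MR² = (1/2)(9.09)(0.296)² = 0.3982 kg·m².
Only the tangential component produces torque: τ = F R sinθ = (7.31)(0.296) sin 31.6° = 1.134 N·m.
From τ = Iα: α = 1.134/0.3982 = 2.847 rad/s².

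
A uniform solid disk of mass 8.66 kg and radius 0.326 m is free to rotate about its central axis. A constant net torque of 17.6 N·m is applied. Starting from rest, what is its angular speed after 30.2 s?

I = ½MR² = (1/2)(8.66)(0.326)² = 0.4602 kg·m².
α = τ/I = 17.6/0.4602 = 38.25 rad/s².
ω = ω₀ + αt = 0 + (38.25)(30.2) = 1155 rad/s.

ω ≈ 1160 rad/s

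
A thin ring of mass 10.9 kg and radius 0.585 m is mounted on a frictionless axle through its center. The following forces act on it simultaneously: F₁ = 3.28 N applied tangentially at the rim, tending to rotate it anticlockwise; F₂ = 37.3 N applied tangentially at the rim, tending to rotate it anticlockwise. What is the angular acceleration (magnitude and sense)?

α ≈ 6.36 rad/s², anticlockwise

I = MR² = (10.9)(0.585)² = 3.730 kg·m².
Taking anticlockwise as positive: τ₁ = +(3.28)(0.585) = +1.919 N·m; τ₂ = +(37.3)(0.585) = +21.82 N·m.
Net torque τ = 23.74 N·m.
α = τ/I = 23.74/3.730 = 6.364 rad/s².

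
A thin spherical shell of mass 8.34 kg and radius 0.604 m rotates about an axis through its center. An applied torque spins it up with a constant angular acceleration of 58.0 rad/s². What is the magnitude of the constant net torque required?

τ ≈ 118 N·m

I = (2/3)MR² = (2/3)(8.34)(0.604)² = 2.028 kg·m².
τ = Iα = (2.028)(58.00) = 117.6 N·m.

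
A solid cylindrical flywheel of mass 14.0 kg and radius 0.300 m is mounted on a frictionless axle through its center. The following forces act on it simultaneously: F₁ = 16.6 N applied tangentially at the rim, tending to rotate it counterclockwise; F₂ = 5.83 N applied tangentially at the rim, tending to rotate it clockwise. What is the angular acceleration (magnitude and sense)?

I = ½MR² = (1/2)(14.0)(0.300)² = 0.6300 kg·m².
Taking counterclockwise as positive: τ₁ = +(16.6)(0.300) = +4.980 N·m; τ₂ = −(5.83)(0.300) = −1.749 N·m.
Net torque τ = 3.231 N·m.
α = τ/I = 3.231/0.6300 = 5.129 rad/s².

α ≈ 5.13 rad/s², counterclockwise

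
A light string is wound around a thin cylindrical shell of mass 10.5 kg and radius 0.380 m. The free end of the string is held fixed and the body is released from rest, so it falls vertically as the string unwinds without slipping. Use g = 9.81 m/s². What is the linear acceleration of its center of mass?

a ≈ 4.91 m/s²

Translation: Mg − T = Ma. Rotation about the center: TR = Iα with I = MR².
With a = αR: T = (I/R²)a = M a, so Mg = (1 + 1.000)Ma.
a = g/(1 + 1.000) = 9.81/2.000 = 4.905 m/s².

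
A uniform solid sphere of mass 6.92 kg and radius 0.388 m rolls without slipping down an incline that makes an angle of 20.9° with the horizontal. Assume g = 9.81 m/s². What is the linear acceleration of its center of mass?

a ≈ 2.50 m/s²

Translation along the incline: Mg sinθ − f = Ma.
Rotation about the center: fR = Iα with I = (2/5)MR². No-slip gives a = αR, so f = (I/R²)a = (2/5)M a.
Substituting: Mg sinθ = (1 + 0.4000)Ma, so a = g sinθ/(1 + 0.4000) = (9.81) sin 20.9° / 1.400 = 2.500 m/s².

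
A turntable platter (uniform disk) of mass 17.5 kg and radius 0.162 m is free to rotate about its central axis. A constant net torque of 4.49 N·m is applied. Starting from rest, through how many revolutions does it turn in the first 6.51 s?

I = ½MR² = (1/2)(17.5)(0.162)² = 0.2296 kg·m².
α = τ/I = 4.49/0.2296 = 19.55 rad/s².
θ = ½αt² = ½(19.55)(6.51)² = 414.3 rad.
Revolutions = θ/(2π) = 65.94.

≈ 65.9 revolutions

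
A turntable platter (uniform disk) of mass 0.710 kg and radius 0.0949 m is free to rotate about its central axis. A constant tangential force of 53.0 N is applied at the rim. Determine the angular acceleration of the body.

α ≈ 1570 rad/s²

I = ½MR² = (1/2)(0.710)(0.0949)² = 0.003197 kg·m².
τ = F R = (53.0)(0.0949) = 5.030 N·m.
Newton's second law for rotation, τ = Iα, gives α = τ/I = 5.030/0.003197 = 1573 rad/s².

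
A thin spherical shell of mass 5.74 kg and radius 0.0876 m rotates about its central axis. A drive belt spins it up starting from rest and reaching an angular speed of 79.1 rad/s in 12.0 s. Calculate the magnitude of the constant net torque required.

τ ≈ 0.194 N·m

I = (2/3)MR² = (2/3)(5.74)(0.0876)² = 0.02936 kg·m².
α = Δω/Δt = (79.1 − 0)/12.0 = 6.592 rad/s².
τ = Iα = (0.02936)(6.592) = 0.1936 N·m.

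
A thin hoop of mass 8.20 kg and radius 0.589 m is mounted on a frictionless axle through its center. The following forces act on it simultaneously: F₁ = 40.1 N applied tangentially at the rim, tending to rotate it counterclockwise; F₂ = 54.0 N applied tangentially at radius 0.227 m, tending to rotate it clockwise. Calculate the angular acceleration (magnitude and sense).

α ≈ 3.99 rad/s², counterclockwise

I = MR² = (8.20)(0.589)² = 2.845 kg·m².
Taking counterclockwise as positive: τ₁ = +(40.1)(0.589) = +23.62 N·m; τ₂ = −(54.0)(0.227) = −12.26 N·m.
Net torque τ = 11.36 N·m.
α = τ/I = 11.36/2.845 = 3.994 rad/s².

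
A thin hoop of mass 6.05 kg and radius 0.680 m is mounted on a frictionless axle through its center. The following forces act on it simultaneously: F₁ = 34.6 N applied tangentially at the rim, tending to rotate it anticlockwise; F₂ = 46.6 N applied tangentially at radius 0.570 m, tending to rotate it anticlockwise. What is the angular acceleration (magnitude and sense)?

I = MR² = (6.05)(0.680)² = 2.798 kg·m².
Taking anticlockwise as positive: τ₁ = +(34.6)(0.680) = +23.53 N·m; τ₂ = +(46.6)(0.570) = +26.56 N·m.
Net torque τ = 50.09 N·m.
α = τ/I = 50.09/2.798 = 17.91 rad/s².

α ≈ 17.9 rad/s², anticlockwise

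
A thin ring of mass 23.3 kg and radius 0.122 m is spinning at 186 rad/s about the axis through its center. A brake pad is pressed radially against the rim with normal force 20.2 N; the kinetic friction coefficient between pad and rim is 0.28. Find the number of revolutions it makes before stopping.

≈ 1380 revolutions

I = MR² = (23.3)(0.122)² = 0.3468 kg·m².
Friction force f = μN = (0.28)(20.2) = 5.656 N at the rim; torque magnitude τ = fR = 0.6900 N·m, opposing ω.
|α| = τ/I = 0.6900/0.3468 = 1.990 rad/s² (deceleration).
ω² = ω₀² − 2|α|θ with ω = 0 ⇒ θ = ω₀²/(2|α|) = 8694 rad = 1384 rev.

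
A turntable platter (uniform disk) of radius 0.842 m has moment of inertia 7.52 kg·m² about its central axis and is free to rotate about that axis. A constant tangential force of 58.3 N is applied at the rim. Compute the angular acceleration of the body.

α ≈ 6.53 rad/s²

τ = F R = (58.3)(0.842) = 49.09 N·m.
From τ = Iα: α = 49.09/7.520 = 6.528 rad/s².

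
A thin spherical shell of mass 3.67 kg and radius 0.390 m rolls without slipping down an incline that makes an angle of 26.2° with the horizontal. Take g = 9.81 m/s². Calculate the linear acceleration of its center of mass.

Translation along the incline: Mg sinθ − f = Ma.
Rotation about the center: fR = Iα with I = (2/3)MR². No-slip gives a = αR, so f = (I/R²)a = (2/3)M a.
Substituting: Mg sinθ = (1 + 0.6667)Ma, so a = g sinθ/(1 + 0.6667) = (9.81) sin 26.2° / 1.667 = 2.599 m/s².

a ≈ 2.60 m/s²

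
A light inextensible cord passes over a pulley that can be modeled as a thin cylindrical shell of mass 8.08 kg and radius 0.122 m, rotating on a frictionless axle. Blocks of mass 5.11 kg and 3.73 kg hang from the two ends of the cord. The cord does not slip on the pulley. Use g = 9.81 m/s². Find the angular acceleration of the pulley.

α ≈ 6.56 rad/s²

I = MR² = (8.08)(0.122)² = 0.1203 kg·m².
Heavier block: m₁g − T₁ = m₁a. Lighter block: T₂ − m₂g = m₂a.
Pulley: (T₁ − T₂)R = Iα = I(a/R), so T₁ − T₂ = (I/R²)a = 1·M_p a = 8.080·a.
Adding the three: (m₁ − m₂)g = (m₁ + m₂ + 8.080)a, so a = (5.11 − 3.73)(9.81)/(5.11 + 3.73 + 8.080) = 0.8001 m/s².
α = a/R = 0.8001/0.122 = 6.558 rad/s².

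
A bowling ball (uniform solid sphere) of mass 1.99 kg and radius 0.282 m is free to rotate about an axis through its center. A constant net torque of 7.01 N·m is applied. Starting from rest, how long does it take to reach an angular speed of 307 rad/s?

t ≈ 2.77 s

I = (2/5)MR² = (2/5)(1.99)(0.282)² = 0.06330 kg·m².
α = τ/I = 7.01/0.06330 = 110.7 rad/s².
ω = αt ⇒ t = ω/α = 307/110.7 = 2.772 s.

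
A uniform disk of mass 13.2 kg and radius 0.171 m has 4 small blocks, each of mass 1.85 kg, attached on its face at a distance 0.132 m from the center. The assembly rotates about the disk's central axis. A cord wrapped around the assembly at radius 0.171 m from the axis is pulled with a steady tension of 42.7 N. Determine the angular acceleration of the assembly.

I_disk = ½MR² = ½(13.2)(0.171)² = 0.1930 kg·m².
I_blocks = 4·m·r² = 4(1.85)(0.132)² = 0.1289 kg·m².
Total I = 0.3219 kg·m².
τ = F r = (42.7)(0.171) = 7.302 N·m.
α = τ/I = 7.302/0.3219 = 22.68 rad/s².

α ≈ 22.7 rad/s²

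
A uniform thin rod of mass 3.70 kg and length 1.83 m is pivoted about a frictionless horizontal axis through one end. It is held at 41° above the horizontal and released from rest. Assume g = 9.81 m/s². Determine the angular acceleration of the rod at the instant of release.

About the pivot, I = (1/3)ML² = (1/3)(3.70)(1.83)² = 4.130 kg·m².
The weight acts at the center, a distance L/2 = 0.9150 m from the pivot; τ = Mg(L/2) cos 41° = 25.07 N·m.
α = τ/I = 25.07/4.130 = 6.069 rad/s².

α ≈ 6.07 rad/s²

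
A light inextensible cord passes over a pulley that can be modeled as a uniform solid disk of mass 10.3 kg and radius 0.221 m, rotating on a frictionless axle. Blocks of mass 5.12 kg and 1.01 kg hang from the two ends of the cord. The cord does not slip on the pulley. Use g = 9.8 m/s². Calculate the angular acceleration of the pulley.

α ≈ 16.2 rad/s²

I = ½MR² = (1/2)(10.3)(0.221)² = 0.2515 kg·m².
Heavier block: m₁g − T₁ = m₁a. Lighter block: T₂ − m₂g = m₂a.
Pulley: (T₁ − T₂)R = Iα = I(a/R), so T₁ − T₂ = (I/R²)a = (1/2)M_p a = 5.150·a.
Adding the three: (m₁ − m₂)g = (m₁ + m₂ + 5.150)a, so a = (5.12 − 1.01)(9.8)/(5.12 + 1.01 + 5.150) = 3.571 m/s².
α = a/R = 3.571/0.221 = 16.16 rad/s².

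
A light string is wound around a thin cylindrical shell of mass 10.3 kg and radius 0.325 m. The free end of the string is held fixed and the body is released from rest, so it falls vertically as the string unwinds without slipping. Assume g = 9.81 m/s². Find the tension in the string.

Translation: Mg − T = Ma. Rotation about the center: TR = Iα with I = MR².
With a = αR: T = (I/R²)a = M a, so Mg = (1 + 1.000)Ma.
a = g/(1 + 1.000) = 9.81/2.000 = 4.905 m/s².
T = 1.000·M·a = (1.000)(10.3)(4.905) = 50.52 N.

T ≈ 50.5 N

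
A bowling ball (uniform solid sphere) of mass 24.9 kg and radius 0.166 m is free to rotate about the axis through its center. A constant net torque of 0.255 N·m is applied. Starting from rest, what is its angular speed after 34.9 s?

ω ≈ 32.4 rad/s

I = (2/5)MR² = (2/5)(24.9)(0.166)² = 0.2745 kg·m².
α = τ/I = 0.255/0.2745 = 0.9291 rad/s².
ω = ω₀ + αt = 0 + (0.9291)(34.9) = 32.43 rad/s.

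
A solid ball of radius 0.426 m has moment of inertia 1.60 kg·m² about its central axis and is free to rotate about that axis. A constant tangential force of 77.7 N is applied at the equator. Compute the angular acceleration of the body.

τ = F R = (77.7)(0.426) = 33.10 N·m.
Newton's second law for rotation, τ = Iα, gives α = τ/I = 33.10/1.600 = 20.69 rad/s².

α ≈ 20.7 rad/s²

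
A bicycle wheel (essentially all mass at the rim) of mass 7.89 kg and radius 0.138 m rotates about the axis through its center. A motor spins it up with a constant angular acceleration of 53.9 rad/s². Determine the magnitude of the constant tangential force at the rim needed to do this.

I = MR² = (7.89)(0.138)² = 0.1503 kg·m².
The required torque is τ = Iα = (0.1503)(53.90) = 8.099 N·m.
A tangential force at the rim gives τ = FR, so F = τ/R = 8.099/0.138 = 58.69 N.

F ≈ 58.7 N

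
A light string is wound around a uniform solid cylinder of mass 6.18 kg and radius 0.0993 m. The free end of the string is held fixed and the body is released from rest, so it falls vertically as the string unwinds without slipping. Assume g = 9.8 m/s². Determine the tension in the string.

Translation: Mg − T = Ma. Rotation about the center: TR = Iα with I = ½MR².
With a = αR: T = (I/R²)a = (1/2)M a, so Mg = (1 + 0.5000)Ma.
a = g/(1 + 0.5000) = 9.8/1.500 = 6.533 m/s².
T = 0.5000·M·a = (0.5000)(6.18)(6.533) = 20.19 N.

T ≈ 20.2 N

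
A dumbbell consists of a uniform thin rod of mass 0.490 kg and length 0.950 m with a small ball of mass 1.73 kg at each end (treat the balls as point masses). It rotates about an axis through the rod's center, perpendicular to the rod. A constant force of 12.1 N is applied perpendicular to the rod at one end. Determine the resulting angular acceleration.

α ≈ 7.03 rad/s²

I_rod = (1/12)ML² = (1/12)(0.490)(0.950)² = 0.03685 kg·m².
I_balls = 2·m·(L/2)² = 2(1.73)(0.4750)² = 0.7807 kg·m².
Total I = 0.8175 kg·m².
τ = F·(L/2) = (12.1)(0.475) = 5.747 N·m.
α = τ/I = 5.747/0.8175 = 7.030 rad/s².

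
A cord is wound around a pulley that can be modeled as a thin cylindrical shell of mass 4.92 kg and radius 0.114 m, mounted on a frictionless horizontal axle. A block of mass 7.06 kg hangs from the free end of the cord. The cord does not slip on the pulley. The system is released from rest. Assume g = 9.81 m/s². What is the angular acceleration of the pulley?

α ≈ 50.7 rad/s²

I = MR² = (4.92)(0.114)² = 0.06394 kg·m².
Block: mg − T = ma. Pulley: TR = Iα. No-slip: a = αR, so T = (I/R²)a = 4.920·a.
Then mg = (m + 4.920)a, so a = (7.06)(9.81)/(7.06 + 4.920) = 5.781 m/s².
α = a/R = 5.781/0.114 = 50.71 rad/s².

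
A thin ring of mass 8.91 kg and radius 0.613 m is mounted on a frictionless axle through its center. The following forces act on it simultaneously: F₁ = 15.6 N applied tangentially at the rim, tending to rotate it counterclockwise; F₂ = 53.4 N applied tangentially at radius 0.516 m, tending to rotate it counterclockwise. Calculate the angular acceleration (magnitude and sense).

α ≈ 11.1 rad/s², counterclockwise

I = MR² = (8.91)(0.613)² = 3.348 kg·m².
Taking counterclockwise as positive: τ₁ = +(15.6)(0.613) = +9.563 N·m; τ₂ = +(53.4)(0.516) = +27.55 N·m.
Net torque τ = 37.12 N·m.
α = τ/I = 37.12/3.348 = 11.09 rad/s².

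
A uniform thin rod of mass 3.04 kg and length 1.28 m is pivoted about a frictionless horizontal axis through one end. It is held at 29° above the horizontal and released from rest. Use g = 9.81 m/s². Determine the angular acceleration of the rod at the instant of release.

α ≈ 10.1 rad/s²

About the pivot, I = (1/3)ML² = (1/3)(3.04)(1.28)² = 1.660 kg·m².
The weight acts at the center, a distance L/2 = 0.6400 m from the pivot; τ = Mg(L/2) cos 29° = 16.69 N·m.
α = τ/I = 16.69/1.660 = 10.05 rad/s².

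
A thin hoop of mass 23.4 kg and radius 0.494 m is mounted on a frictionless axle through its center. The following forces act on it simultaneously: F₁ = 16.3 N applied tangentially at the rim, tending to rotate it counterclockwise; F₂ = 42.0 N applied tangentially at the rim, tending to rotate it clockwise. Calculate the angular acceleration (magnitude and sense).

α ≈ 2.22 rad/s², clockwise

I = MR² = (23.4)(0.494)² = 5.710 kg·m².
Taking counterclockwise as positive: τ₁ = +(16.3)(0.494) = +8.052 N·m; τ₂ = −(42.0)(0.494) = −20.75 N·m.
Net torque τ = -12.70 N·m.
α = τ/I = -12.70/5.710 = -2.223 rad/s².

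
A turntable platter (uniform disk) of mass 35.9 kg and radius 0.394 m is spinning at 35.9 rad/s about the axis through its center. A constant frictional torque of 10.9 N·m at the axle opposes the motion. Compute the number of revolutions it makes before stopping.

≈ 26.2 revolutions

I = ½MR² = (1/2)(35.9)(0.394)² = 2.786 kg·m².
The net torque has magnitude 10.9 N·m, opposing ω.
|α| = τ/I = 10.90/2.786 = 3.912 rad/s² (deceleration).
ω² = ω₀² − 2|α|θ with ω = 0 ⇒ θ = ω₀²/(2|α|) = 164.7 rad = 26.22 rev.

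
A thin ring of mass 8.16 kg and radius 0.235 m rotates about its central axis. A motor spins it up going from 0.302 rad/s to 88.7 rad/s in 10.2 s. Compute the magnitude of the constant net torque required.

I = MR² = (8.16)(0.235)² = 0.4506 kg·m².
α = Δω/Δt = (88.7 − 0.302)/10.2 = 8.666 rad/s².
τ = Iα = (0.4506)(8.666) = 3.905 N·m.

τ ≈ 3.91 N·m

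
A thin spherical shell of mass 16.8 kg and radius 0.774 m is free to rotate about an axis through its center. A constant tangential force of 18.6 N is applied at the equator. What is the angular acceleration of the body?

I = (2/3)MR² = (2/3)(16.8)(0.774)² = 6.710 kg·m².
τ = F R = (18.6)(0.774) = 14.40 N·m.
Newton's second law for rotation, τ = Iα, gives α = τ/I = 14.40/6.710 = 2.146 rad/s².

α ≈ 2.15 rad/s²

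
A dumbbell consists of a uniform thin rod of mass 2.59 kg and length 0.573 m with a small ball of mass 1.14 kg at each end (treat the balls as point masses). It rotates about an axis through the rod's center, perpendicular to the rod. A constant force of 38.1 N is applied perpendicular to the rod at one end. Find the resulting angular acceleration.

I_rod = (1/12)ML² = (1/12)(2.59)(0.573)² = 0.07086 kg·m².
I_balls = 2·m·(L/2)² = 2(1.14)(0.2865)² = 0.1871 kg·m².
Total I = 0.2580 kg·m².
τ = F·(L/2) = (38.1)(0.286) = 10.92 N·m.
α = τ/I = 10.92/0.2580 = 42.31 rad/s².

α ≈ 42.3 rad/s²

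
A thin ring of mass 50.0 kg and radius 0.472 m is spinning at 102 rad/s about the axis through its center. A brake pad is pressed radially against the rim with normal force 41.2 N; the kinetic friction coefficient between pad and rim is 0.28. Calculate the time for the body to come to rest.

t ≈ 209 s

I = MR² = (50.0)(0.472)² = 11.14 kg·m².
Friction force f = μN = (0.28)(41.2) = 11.54 N at the rim; torque magnitude τ = fR = 5.445 N·m, opposing ω.
|α| = τ/I = 5.445/11.14 = 0.4888 rad/s² (deceleration).
0 = ω₀ − |α|t ⇒ t = ω₀/|α| = 102/0.4888 = 208.7 s.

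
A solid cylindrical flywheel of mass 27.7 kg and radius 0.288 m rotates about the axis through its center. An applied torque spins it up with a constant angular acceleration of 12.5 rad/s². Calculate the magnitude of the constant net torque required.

I = ½MR² = (1/2)(27.7)(0.288)² = 1.149 kg·m².
τ = Iα = (1.149)(12.50) = 14.36 N·m.

τ ≈ 14.4 N·m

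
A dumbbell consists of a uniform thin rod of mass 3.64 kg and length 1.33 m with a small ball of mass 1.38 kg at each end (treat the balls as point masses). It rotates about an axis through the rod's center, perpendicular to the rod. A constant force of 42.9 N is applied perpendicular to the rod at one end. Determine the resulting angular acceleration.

α ≈ 16.2 rad/s²

I_rod = (1/12)ML² = (1/12)(3.64)(1.33)² = 0.5366 kg·m².
I_balls = 2·m·(L/2)² = 2(1.38)(0.6650)² = 1.221 kg·m².
Total I = 1.757 kg·m².
τ = F·(L/2) = (42.9)(0.665) = 28.53 N·m.
α = τ/I = 28.53/1.757 = 16.24 rad/s².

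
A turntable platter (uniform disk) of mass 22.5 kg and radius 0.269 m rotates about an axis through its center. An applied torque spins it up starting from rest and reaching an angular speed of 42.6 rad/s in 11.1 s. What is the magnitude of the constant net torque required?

τ ≈ 3.12 N·m

I = ½MR² = (1/2)(22.5)(0.269)² = 0.8141 kg·m².
α = Δω/Δt = (42.6 − 0)/11.1 = 3.838 rad/s².
τ = Iα = (0.8141)(3.838) = 3.124 N·m.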